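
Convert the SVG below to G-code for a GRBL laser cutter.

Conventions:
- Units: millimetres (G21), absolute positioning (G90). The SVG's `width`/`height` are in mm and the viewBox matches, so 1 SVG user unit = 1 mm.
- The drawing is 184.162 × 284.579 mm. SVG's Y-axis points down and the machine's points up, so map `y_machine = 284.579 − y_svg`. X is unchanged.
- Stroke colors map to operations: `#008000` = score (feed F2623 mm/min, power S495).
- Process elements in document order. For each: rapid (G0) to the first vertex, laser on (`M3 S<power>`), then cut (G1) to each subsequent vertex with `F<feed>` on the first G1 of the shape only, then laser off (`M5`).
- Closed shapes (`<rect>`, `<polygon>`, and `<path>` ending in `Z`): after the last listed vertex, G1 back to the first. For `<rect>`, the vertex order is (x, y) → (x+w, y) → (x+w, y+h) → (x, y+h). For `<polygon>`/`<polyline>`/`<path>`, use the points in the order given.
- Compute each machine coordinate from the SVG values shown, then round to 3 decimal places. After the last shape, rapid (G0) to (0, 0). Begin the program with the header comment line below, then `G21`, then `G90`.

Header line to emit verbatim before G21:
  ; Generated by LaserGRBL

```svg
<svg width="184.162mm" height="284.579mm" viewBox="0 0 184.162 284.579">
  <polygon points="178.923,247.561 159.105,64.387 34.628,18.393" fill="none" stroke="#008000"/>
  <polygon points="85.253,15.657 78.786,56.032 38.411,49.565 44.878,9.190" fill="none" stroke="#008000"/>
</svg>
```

Since the viewBox matches the mm dimensions, user units are millimetres directly. The only transform is the Y-flip y_m = 284.579 − y_svg.

Shape 1 is a closed polygon drawn with `<polygon>`. Its stroke #008000 means score at S495, F2623. After flipping Y the toolpath is (178.923,37.018) → (159.105,220.192) → (34.628,266.186) → (178.923,37.018), returning to the start.

Shape 2 is a regular polygon drawn with `<polygon>`. Its stroke #008000 means score at S495, F2623. After flipping Y the toolpath is (85.253,268.922) → (78.786,228.547) → (38.411,235.014) → (44.878,275.389) → (85.253,268.922), returning to the start.

; Generated by LaserGRBL
G21
G90
G0 X178.923 Y37.018
M3 S495
G1 X159.105 Y220.192 F2623
G1 X34.628 Y266.186
G1 X178.923 Y37.018
M5
G0 X85.253 Y268.922
M3 S495
G1 X78.786 Y228.547 F2623
G1 X38.411 Y235.014
G1 X44.878 Y275.389
G1 X85.253 Y268.922
M5
G0 X0.000 Y0.000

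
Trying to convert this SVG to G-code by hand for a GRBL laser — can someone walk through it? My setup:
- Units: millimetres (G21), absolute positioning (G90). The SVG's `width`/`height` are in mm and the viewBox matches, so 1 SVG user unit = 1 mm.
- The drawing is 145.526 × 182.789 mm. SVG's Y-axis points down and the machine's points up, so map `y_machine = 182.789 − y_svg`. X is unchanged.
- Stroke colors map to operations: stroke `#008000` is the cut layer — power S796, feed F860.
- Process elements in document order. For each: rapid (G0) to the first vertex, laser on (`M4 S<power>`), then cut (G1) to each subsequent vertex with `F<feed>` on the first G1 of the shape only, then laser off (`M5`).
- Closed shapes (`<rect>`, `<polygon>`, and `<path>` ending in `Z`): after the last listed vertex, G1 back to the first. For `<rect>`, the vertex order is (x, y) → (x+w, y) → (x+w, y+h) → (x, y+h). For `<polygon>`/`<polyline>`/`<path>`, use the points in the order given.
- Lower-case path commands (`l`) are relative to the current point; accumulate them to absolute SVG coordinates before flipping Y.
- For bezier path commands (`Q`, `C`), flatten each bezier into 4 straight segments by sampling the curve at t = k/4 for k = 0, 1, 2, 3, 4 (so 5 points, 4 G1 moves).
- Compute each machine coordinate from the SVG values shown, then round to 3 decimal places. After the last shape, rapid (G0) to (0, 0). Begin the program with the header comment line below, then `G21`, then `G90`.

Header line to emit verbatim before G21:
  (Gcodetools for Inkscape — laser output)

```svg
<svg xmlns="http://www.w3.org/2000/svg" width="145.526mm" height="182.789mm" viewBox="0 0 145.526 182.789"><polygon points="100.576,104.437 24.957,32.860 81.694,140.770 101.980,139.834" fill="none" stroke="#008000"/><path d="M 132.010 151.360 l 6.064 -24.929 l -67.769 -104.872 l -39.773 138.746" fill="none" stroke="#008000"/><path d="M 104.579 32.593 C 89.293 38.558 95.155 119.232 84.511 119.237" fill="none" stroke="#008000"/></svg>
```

(Gcodetools for Inkscape — laser output)
G21
G90
G0 X100.576 Y78.352
M4 S796
G1 X24.957 Y149.929 F860
G1 X81.694 Y42.019
G1 X101.980 Y42.955
G1 X100.576 Y78.352
M5
G0 X132.010 Y31.429
M4 S796
G1 X138.074 Y56.358 F860
G1 X70.305 Y161.230
G1 X30.532 Y22.484
M5
G0 X104.579 Y150.196
M4 S796
G1 X96.491 Y134.142 F860
G1 X92.804 Y104.639
G1 X89.987 Y76.253
G1 X84.511 Y63.552
M5
G0 X0.000 Y0.000

Since the viewBox matches the mm dimensions, user units are millimetres directly. The only transform is the Y-flip y_m = 182.789 − y_svg.

Shape 1 is a closed polygon drawn with `<polygon>`. Its stroke #008000 means cut at S796, F860. After flipping Y the toolpath is (100.576,78.352) → (24.957,149.929) → (81.694,42.019) → (101.980,42.955) → (100.576,78.352), returning to the start.

Shape 2 is a open polyline drawn with `<path>`. Its stroke #008000 means cut at S796, F860. After flipping Y the toolpath is (132.010,31.429) → (138.074,56.358) → (70.305,161.230) → (30.532,22.484).

Shape 3 is a cubic bezier drawn with `<path>`. Its stroke #008000 means cut at S796, F860. After flipping Y the toolpath is (104.579,150.196) → (96.491,134.142) → (92.804,104.639) → (89.987,76.253) → (84.511,63.552).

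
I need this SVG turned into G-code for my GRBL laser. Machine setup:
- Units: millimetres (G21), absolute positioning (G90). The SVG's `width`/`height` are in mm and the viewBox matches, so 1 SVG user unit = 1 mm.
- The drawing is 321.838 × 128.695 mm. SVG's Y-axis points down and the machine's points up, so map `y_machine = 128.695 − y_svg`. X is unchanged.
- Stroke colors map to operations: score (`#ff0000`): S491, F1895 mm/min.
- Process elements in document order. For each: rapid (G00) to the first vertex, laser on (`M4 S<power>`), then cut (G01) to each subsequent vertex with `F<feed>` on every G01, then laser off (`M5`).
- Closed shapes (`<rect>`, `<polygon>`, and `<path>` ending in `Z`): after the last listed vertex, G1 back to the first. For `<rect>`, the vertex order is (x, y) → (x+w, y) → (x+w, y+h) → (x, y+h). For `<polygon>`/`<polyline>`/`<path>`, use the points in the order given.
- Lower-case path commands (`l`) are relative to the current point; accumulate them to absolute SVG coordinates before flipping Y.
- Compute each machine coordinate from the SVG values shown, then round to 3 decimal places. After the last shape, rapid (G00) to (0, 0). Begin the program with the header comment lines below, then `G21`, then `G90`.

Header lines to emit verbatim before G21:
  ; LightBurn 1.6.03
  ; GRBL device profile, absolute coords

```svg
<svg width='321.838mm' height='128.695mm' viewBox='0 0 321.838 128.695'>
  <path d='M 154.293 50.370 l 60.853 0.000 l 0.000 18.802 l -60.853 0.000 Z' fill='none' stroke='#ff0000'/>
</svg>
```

; LightBurn 1.6.03
; GRBL device profile, absolute coords
G21
G90
G00 X154.293 Y78.325
M4 S491
G01 X215.146 Y78.325 F1895
G01 X215.146 Y59.523 F1895
G01 X154.293 Y59.523 F1895
G01 X154.293 Y78.325 F1895
M5
G00 X0.000 Y0.000

viewBox `0 0 321.838 128.695` with mm width/height → 1 unit = 1 mm. Flip: y_m = 128.695 − y_svg.

**Shape 1** — `<path>` rectangle, stroke `#ff0000` → score (S491, F1895). Machine vertices: (154.293,78.325) → (215.146,78.325) → (215.146,59.523) → (154.293,59.523) → (154.293,78.325). Closed: final G1 returns to the first vertex.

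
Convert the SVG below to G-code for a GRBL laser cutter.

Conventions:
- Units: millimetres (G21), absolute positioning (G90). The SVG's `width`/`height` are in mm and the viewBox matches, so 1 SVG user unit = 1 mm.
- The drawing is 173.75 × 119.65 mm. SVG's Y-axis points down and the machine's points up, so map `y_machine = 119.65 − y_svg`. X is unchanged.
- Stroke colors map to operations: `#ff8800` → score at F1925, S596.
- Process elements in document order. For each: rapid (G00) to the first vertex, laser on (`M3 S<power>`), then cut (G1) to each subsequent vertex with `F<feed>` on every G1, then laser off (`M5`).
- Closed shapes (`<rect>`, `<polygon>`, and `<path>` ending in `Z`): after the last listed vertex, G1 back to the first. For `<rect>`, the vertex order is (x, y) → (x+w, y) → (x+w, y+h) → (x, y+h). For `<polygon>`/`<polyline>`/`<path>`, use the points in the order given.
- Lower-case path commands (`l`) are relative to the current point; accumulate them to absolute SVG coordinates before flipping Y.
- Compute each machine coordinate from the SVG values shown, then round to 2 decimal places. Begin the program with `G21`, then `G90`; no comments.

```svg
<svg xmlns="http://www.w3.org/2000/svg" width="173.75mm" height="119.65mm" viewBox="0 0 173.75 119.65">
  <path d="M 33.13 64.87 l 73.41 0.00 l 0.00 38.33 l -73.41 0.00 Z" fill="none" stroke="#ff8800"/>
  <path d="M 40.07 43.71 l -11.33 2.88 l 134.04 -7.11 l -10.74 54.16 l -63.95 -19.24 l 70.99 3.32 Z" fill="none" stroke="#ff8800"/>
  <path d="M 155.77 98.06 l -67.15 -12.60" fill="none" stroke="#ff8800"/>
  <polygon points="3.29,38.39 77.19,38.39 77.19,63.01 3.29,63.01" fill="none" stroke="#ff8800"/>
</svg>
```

G21
G90
G00 X33.13 Y54.78
M3 S596
G1 X106.54 Y54.78 F1925
G1 X106.54 Y16.45 F1925
G1 X33.13 Y16.45 F1925
G1 X33.13 Y54.78 F1925
M5
G00 X40.07 Y75.94
M3 S596
G1 X28.74 Y73.06 F1925
G1 X162.78 Y80.17 F1925
G1 X152.04 Y26.01 F1925
G1 X88.09 Y45.25 F1925
G1 X159.08 Y41.93 F1925
G1 X40.07 Y75.94 F1925
M5
G00 X155.77 Y21.59
M3 S596
G1 X88.62 Y34.19 F1925
M5
G00 X3.29 Y81.26
M3 S596
G1 X77.19 Y81.26 F1925
G1 X77.19 Y56.64 F1925
G1 X3.29 Y56.64 F1925
G1 X3.29 Y81.26 F1925
M5

1 u = 1 mm; y_m = 119.65 − y.

[1] `<path>` rectangle, #ff8800→score S596 F1925: (33.13,54.78) → (106.54,54.78) → (106.54,16.45) → (33.13,16.45) → (33.13,54.78) (closed)

[2] `<path>` closed polygon, #ff8800→score S596 F1925: (40.07,75.94) → (28.74,73.06) → (162.78,80.17) → (152.04,26.01) → (88.09,45.25) → (159.08,41.93) → (40.07,75.94) (closed)

[3] `<path>` line segment, #ff8800→score S596 F1925: (155.77,21.59) → (88.62,34.19)

[4] `<polygon>` rectangle, #ff8800→score S596 F1925: (3.29,81.26) → (77.19,81.26) → (77.19,56.64) → (3.29,56.64) → (3.29,81.26) (closed)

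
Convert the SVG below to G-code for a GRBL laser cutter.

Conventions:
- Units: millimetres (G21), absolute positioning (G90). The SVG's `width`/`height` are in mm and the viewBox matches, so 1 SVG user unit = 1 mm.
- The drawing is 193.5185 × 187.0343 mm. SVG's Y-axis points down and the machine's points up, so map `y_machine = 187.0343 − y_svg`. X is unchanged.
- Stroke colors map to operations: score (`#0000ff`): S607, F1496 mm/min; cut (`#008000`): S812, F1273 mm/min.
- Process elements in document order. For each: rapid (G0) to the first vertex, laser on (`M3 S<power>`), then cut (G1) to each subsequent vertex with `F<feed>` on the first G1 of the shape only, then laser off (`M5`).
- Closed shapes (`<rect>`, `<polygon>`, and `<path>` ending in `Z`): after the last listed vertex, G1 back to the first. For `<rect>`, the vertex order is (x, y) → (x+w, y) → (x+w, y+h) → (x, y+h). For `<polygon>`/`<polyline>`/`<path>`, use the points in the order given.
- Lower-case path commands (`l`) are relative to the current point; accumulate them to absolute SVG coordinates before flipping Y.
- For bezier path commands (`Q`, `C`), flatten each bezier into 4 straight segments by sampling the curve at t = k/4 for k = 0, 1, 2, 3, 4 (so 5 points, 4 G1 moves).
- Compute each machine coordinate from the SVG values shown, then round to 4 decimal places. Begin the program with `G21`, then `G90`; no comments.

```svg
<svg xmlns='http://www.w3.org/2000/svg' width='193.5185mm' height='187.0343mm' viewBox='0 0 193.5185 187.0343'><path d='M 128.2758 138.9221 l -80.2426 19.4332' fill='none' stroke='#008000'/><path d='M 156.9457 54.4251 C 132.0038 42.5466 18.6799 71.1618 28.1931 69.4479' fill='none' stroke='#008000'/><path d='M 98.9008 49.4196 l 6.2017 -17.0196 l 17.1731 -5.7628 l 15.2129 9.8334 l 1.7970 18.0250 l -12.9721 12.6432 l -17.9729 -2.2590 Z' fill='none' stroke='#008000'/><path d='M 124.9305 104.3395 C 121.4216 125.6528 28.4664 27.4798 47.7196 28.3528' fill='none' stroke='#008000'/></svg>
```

1 u = 1 mm; y_m = 187.0343 − y.

[1] `<path>` line segment, #008000→cut S812 F1273: (128.2758,48.1122) → (48.0332,28.6790)

[2] `<path>` cubic bezier, #008000→cut S812 F1273: (156.9457,132.6092) → (124.9679,135.0321) → (79.6487,128.9095) → (40.7899,120.8811) → (28.1931,117.5864)

[3] `<path>` regular polygon, #008000→cut S812 F1273: (98.9008,137.6147) → (105.1025,154.6343) → (122.2756,160.3971) → (137.4885,150.5637) → (139.2855,132.5387) → (126.3134,119.8955) → (108.3405,122.1545) → (98.9008,137.6147) (closed)

[4] `<path>` cubic bezier, #008000→cut S812 F1273: (124.9305,82.6948) → (108.6785,85.6989) → (77.7893,113.0230) → (51.1679,144.1797) → (47.7196,158.6815)

G21
G90
G0 X128.2758 Y48.1122
M3 S812
G1 X48.0332 Y28.6790 F1273
M5
G0 X156.9457 Y132.6092
M3 S812
G1 X124.9679 Y135.0321 F1273
G1 X79.6487 Y128.9095
G1 X40.7899 Y120.8811
G1 X28.1931 Y117.5864
M5
G0 X98.9008 Y137.6147
M3 S812
G1 X105.1025 Y154.6343 F1273
G1 X122.2756 Y160.3971
G1 X137.4885 Y150.5637
G1 X139.2855 Y132.5387
G1 X126.3134 Y119.8955
G1 X108.3405 Y122.1545
G1 X98.9008 Y137.6147
M5
G0 X124.9305 Y82.6948
M3 S812
G1 X108.6785 Y85.6989 F1273
G1 X77.7893 Y113.0230
G1 X51.1679 Y144.1797
G1 X47.7196 Y158.6815
M5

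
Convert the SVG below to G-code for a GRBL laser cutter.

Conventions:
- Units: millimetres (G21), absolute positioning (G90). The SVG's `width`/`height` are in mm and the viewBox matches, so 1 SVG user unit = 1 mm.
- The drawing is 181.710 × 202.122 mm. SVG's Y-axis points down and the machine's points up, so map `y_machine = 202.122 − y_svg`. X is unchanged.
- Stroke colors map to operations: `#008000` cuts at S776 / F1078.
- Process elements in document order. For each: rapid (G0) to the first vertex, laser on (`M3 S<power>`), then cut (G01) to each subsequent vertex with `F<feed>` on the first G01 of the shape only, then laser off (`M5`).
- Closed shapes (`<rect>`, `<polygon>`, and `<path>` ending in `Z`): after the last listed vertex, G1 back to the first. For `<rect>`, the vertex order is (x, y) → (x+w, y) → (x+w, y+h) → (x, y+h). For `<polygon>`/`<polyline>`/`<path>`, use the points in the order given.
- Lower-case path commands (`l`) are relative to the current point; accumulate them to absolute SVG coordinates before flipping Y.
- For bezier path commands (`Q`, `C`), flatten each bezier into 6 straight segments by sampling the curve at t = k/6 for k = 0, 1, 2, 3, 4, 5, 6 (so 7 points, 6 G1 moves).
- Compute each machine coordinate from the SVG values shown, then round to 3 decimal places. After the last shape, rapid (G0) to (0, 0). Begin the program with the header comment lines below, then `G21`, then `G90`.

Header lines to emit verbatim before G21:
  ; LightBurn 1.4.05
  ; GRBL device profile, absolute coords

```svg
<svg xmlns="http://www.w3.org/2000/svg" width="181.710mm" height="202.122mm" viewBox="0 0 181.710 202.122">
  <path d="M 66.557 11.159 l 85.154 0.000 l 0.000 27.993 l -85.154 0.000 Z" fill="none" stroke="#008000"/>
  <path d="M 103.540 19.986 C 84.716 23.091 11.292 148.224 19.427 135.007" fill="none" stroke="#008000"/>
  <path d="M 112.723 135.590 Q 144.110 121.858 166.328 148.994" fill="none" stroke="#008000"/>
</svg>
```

; LightBurn 1.4.05
; GRBL device profile, absolute coords
G21
G90
G0 X66.557 Y190.963
M3 S776
G01 X151.711 Y190.963 F1078
G01 X151.711 Y162.970
G01 X66.557 Y162.970
G01 X66.557 Y190.963
M5
G0 X103.540 Y182.136
M3 S776
G01 X90.208 Y171.620 F1078
G01 X71.559 Y147.999
G01 X51.374 Y118.505
G01 X33.435 Y90.371
G01 X21.526 Y70.830
G01 X19.427 Y67.115
M5
G0 X112.723 Y66.532
M3 S776
G01 X122.931 Y69.974 F1078
G01 X132.629 Y71.146
G01 X141.818 Y70.047
G01 X150.497 Y66.678
G01 X158.667 Y61.038
G01 X166.328 Y53.128
M5
G0 X0.000 Y0.000

1 u = 1 mm; y_m = 202.122 − y.

[1] `<path>` rectangle, #008000→cut S776 F1078: (66.557,190.963) → (151.711,190.963) → (151.711,162.970) → (66.557,162.970) → (66.557,190.963) (closed)

[2] `<path>` cubic bezier, #008000→cut S776 F1078: (103.540,182.136) → (90.208,171.620) → (71.559,147.999) → (51.374,118.505) → (33.435,90.371) → (21.526,70.830) → (19.427,67.115)

[3] `<path>` quadratic bezier, #008000→cut S776 F1078: (112.723,66.532) → (122.931,69.974) → (132.629,71.146) → (141.818,70.047) → (150.497,66.678) → (158.667,61.038) → (166.328,53.128)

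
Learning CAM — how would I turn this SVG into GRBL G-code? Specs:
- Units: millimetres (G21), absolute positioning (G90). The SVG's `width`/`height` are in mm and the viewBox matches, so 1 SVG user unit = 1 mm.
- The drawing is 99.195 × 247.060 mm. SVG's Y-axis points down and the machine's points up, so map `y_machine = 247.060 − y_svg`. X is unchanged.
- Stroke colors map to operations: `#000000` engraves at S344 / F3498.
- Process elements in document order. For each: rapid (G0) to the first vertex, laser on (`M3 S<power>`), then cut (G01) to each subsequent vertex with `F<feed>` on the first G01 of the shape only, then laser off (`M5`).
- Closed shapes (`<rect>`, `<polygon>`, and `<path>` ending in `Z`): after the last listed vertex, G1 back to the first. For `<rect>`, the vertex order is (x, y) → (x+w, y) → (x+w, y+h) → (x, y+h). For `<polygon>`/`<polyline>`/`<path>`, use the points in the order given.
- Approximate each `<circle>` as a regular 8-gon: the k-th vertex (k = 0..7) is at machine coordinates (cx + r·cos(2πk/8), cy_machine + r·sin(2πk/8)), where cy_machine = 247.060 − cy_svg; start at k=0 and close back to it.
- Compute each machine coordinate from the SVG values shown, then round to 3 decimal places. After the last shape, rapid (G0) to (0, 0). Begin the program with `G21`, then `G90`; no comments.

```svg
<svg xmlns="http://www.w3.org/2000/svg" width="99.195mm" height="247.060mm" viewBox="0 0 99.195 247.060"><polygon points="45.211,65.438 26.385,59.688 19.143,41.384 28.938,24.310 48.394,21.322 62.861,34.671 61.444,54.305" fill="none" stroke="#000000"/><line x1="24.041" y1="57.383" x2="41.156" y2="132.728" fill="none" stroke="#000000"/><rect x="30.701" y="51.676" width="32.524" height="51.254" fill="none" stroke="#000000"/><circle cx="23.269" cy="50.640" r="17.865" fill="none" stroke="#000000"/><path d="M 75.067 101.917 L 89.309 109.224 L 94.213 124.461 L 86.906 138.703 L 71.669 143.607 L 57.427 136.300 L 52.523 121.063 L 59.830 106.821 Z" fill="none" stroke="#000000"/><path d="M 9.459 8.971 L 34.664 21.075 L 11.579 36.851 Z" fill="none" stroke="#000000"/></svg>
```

G21
G90
G0 X45.211 Y181.622
M3 S344
G01 X26.385 Y187.372 F3498
G01 X19.143 Y205.676
G01 X28.938 Y222.750
G01 X48.394 Y225.738
G01 X62.861 Y212.389
G01 X61.444 Y192.755
G01 X45.211 Y181.622
M5
G0 X24.041 Y189.677
M3 S344
G01 X41.156 Y114.332 F3498
M5
G0 X30.701 Y195.384
M3 S344
G01 X63.225 Y195.384 F3498
G01 X63.225 Y144.130
G01 X30.701 Y144.130
G01 X30.701 Y195.384
M5
G0 X41.134 Y196.420
M3 S344
G01 X35.901 Y209.052 F3498
G01 X23.269 Y214.285
G01 X10.637 Y209.052
G01 X5.404 Y196.420
G01 X10.637 Y183.788
G01 X23.269 Y178.555
G01 X35.901 Y183.788
G01 X41.134 Y196.420
M5
G0 X75.067 Y145.143
M3 S344
G01 X89.309 Y137.836 F3498
G01 X94.213 Y122.599
G01 X86.906 Y108.357
G01 X71.669 Y103.453
G01 X57.427 Y110.760
G01 X52.523 Y125.997
G01 X59.830 Y140.239
G01 X75.067 Y145.143
M5
G0 X9.459 Y238.089
M3 S344
G01 X34.664 Y225.985 F3498
G01 X11.579 Y210.209
G01 X9.459 Y238.089
M5
G0 X0.000 Y0.000

1 u = 1 mm; y_m = 247.060 − y.

[1] `<polygon>` regular polygon, #000000→engrave S344 F3498: (45.211,181.622) → (26.385,187.372) → (19.143,205.676) → (28.938,222.750) → (48.394,225.738) → (62.861,212.389) → (61.444,192.755) → (45.211,181.622) (closed)

[2] `<line>` line segment, #000000→engrave S344 F3498: (24.041,189.677) → (41.156,114.332)

[3] `<rect>` rectangle, #000000→engrave S344 F3498: (30.701,195.384) → (63.225,195.384) → (63.225,144.130) → (30.701,144.130) → (30.701,195.384) (closed)

[4] `<circle>` circle, #000000→engrave S344 F3498: (41.134,196.420) → (35.901,209.052) → (23.269,214.285) → (10.637,209.052) → (5.404,196.420) → (10.637,183.788) → (23.269,178.555) → (35.901,183.788) → (41.134,196.420) (closed)

[5] `<path>` regular polygon, #000000→engrave S344 F3498: (75.067,145.143) → (89.309,137.836) → (94.213,122.599) → (86.906,108.357) → (71.669,103.453) → (57.427,110.760) → (52.523,125.997) → (59.830,140.239) → (75.067,145.143) (closed)

[6] `<path>` regular polygon, #000000→engrave S344 F3498: (9.459,238.089) → (34.664,225.985) → (11.579,210.209) → (9.459,238.089) (closed)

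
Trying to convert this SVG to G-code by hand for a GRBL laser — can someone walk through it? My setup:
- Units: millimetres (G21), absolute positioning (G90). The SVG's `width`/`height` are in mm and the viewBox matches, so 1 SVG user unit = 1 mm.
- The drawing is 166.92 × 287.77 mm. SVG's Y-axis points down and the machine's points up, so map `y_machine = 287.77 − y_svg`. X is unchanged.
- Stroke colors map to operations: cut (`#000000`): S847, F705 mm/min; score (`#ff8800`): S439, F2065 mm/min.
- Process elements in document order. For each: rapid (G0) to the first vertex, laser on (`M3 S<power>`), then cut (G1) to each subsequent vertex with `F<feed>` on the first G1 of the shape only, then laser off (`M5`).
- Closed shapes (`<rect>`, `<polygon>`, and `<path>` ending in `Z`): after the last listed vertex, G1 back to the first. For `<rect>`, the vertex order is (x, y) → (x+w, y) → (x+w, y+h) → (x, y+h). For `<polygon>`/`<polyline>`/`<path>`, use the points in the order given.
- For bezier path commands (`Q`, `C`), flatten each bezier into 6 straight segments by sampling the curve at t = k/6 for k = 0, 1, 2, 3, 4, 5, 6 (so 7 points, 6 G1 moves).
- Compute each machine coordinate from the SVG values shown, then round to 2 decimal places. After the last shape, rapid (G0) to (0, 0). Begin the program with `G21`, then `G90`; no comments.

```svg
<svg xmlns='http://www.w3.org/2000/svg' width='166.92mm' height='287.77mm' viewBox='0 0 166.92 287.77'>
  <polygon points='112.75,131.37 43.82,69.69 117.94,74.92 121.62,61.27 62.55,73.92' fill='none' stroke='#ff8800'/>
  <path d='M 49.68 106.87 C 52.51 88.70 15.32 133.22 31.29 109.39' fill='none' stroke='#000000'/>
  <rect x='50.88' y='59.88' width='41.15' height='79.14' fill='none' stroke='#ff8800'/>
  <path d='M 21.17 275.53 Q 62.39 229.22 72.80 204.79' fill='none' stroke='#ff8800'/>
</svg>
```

G21
G90
G0 X112.75 Y156.40
M3 S439
G1 X43.82 Y218.08 F2065
G1 X117.94 Y212.85
G1 X121.62 Y226.50
G1 X62.55 Y213.85
G1 X112.75 Y156.40
M5
G0 X49.68 Y180.90
M3 S847
G1 X48.19 Y185.37 F705
G1 X42.62 Y183.03
G1 X35.56 Y177.52
G1 X29.59 Y172.48
G1 X27.30 Y171.55
G1 X31.29 Y178.38
M5
G0 X50.88 Y227.89
M3 S439
G1 X92.03 Y227.89 F2065
G1 X92.03 Y148.75
G1 X50.88 Y148.75
G1 X50.88 Y227.89
M5
G0 X21.17 Y12.24
M3 S439
G1 X34.05 Y27.07 F2065
G1 X45.23 Y40.68
G1 X54.69 Y53.08
G1 X62.44 Y64.26
G1 X68.47 Y74.23
G1 X72.80 Y82.98
M5
G0 X0.00 Y0.00

1 u = 1 mm; y_m = 287.77 − y.

[1] `<polygon>` closed polygon, #ff8800→score S439 F2065: (112.75,156.40) → (43.82,218.08) → (117.94,212.85) → (121.62,226.50) → (62.55,213.85) → (112.75,156.40) (closed)

[2] `<path>` cubic bezier, #000000→cut S847 F705: (49.68,180.90) → (48.19,185.37) → (42.62,183.03) → (35.56,177.52) → (29.59,172.48) → (27.30,171.55) → (31.29,178.38)

[3] `<rect>` rectangle, #ff8800→score S439 F2065: (50.88,227.89) → (92.03,227.89) → (92.03,148.75) → (50.88,148.75) → (50.88,227.89) (closed)

[4] `<path>` quadratic bezier, #ff8800→score S439 F2065: (21.17,12.24) → (34.05,27.07) → (45.23,40.68) → (54.69,53.08) → (62.44,64.26) → (68.47,74.23) → (72.80,82.98)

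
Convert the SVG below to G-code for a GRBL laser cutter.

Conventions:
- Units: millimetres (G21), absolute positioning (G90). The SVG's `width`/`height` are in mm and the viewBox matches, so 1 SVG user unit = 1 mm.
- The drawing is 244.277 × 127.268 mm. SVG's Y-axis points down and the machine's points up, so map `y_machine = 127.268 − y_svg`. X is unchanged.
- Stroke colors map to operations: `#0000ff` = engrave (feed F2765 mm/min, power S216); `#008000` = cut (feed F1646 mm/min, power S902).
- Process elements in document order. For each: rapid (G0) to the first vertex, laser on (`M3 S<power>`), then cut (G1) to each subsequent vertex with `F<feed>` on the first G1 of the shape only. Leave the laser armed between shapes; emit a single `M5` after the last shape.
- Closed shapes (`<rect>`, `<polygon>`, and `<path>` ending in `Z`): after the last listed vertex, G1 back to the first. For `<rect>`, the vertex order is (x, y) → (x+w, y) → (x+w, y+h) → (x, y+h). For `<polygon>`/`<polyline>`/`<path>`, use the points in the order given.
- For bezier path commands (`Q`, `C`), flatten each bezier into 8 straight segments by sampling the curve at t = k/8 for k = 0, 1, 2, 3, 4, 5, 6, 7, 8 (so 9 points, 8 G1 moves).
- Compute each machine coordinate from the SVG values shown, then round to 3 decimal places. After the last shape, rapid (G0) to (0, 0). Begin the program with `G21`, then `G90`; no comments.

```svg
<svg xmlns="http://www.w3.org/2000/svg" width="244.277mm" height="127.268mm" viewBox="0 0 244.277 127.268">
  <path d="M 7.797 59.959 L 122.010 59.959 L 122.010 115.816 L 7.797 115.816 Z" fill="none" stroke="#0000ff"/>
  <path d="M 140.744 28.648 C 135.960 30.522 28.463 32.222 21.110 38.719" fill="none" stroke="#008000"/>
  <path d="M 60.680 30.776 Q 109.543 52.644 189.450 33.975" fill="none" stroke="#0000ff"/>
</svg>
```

Since the viewBox matches the mm dimensions, user units are millimetres directly. The only transform is the Y-flip y_m = 127.268 − y_svg.

Shape 1 is a rectangle drawn with `<path>`. Its stroke #0000ff means engrave at S216, F2765. After flipping Y the toolpath is (7.797,67.309) → (122.010,67.309) → (122.010,11.452) → (7.797,11.452) → (7.797,67.309), returning to the start.

Shape 2 is a cubic bezier drawn with `<path>`. Its stroke #008000 means cut at S902, F1646. After flipping Y the toolpath is (140.744,98.620) → (134.532,97.916) → (121.067,97.169) → (102.727,96.323) → (81.890,95.318) → (60.933,94.097) → (42.232,92.600) → (28.165,90.770) → (21.110,88.549).

Shape 3 is a quadratic bezier drawn with `<path>`. Its stroke #0000ff means engrave at S216, F2765. After flipping Y the toolpath is (60.680,96.492) → (73.381,91.658) → (87.052,88.092) → (101.693,85.792) → (117.304,84.758) → (133.885,84.992) → (151.437,86.492) → (169.958,89.259) → (189.450,93.293).

G21
G90
G0 X7.797 Y67.309
M3 S216
G1 X122.010 Y67.309 F2765
G1 X122.010 Y11.452
G1 X7.797 Y11.452
G1 X7.797 Y67.309
G0 X140.744 Y98.620
M3 S902
G1 X134.532 Y97.916 F1646
G1 X121.067 Y97.169
G1 X102.727 Y96.323
G1 X81.890 Y95.318
G1 X60.933 Y94.097
G1 X42.232 Y92.600
G1 X28.165 Y90.770
G1 X21.110 Y88.549
G0 X60.680 Y96.492
M3 S216
G1 X73.381 Y91.658 F2765
G1 X87.052 Y88.092
G1 X101.693 Y85.792
G1 X117.304 Y84.758
G1 X133.885 Y84.992
G1 X151.437 Y86.492
G1 X169.958 Y89.259
G1 X189.450 Y93.293
M5
G0 X0.000 Y0.000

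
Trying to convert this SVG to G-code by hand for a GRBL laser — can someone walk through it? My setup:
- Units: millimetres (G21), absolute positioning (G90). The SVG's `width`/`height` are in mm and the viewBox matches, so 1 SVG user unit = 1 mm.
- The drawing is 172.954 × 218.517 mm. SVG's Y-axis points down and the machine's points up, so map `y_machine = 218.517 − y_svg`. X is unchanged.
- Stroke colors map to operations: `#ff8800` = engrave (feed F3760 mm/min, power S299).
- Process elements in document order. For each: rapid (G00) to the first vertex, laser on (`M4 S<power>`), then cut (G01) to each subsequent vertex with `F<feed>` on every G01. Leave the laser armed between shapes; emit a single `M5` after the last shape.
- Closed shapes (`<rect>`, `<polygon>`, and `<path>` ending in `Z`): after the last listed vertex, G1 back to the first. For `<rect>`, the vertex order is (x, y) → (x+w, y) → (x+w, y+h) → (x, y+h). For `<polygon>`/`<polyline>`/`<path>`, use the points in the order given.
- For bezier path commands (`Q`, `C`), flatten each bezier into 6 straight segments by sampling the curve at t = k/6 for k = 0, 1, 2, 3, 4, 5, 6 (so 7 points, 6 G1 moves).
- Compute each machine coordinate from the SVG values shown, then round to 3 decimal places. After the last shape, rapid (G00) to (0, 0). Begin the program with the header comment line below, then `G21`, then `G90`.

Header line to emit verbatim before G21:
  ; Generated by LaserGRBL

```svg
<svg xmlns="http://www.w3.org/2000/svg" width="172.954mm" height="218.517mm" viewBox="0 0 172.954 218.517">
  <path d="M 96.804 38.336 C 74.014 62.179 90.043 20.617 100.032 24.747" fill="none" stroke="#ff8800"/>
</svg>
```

1 u = 1 mm; y_m = 218.517 − y.

[1] `<path>` cubic bezier, #ff8800→engrave S299 F3760: (96.804,180.181) → (88.436,173.196) → (85.292,174.025) → (86.126,179.583) → (89.691,186.784) → (94.742,192.542) → (100.032,193.770)

; Generated by LaserGRBL
G21
G90
G00 X96.804 Y180.181
M4 S299
G01 X88.436 Y173.196 F3760
G01 X85.292 Y174.025 F3760
G01 X86.126 Y179.583 F3760
G01 X89.691 Y186.784 F3760
G01 X94.742 Y192.542 F3760
G01 X100.032 Y193.770 F3760
M5
G00 X0.000 Y0.000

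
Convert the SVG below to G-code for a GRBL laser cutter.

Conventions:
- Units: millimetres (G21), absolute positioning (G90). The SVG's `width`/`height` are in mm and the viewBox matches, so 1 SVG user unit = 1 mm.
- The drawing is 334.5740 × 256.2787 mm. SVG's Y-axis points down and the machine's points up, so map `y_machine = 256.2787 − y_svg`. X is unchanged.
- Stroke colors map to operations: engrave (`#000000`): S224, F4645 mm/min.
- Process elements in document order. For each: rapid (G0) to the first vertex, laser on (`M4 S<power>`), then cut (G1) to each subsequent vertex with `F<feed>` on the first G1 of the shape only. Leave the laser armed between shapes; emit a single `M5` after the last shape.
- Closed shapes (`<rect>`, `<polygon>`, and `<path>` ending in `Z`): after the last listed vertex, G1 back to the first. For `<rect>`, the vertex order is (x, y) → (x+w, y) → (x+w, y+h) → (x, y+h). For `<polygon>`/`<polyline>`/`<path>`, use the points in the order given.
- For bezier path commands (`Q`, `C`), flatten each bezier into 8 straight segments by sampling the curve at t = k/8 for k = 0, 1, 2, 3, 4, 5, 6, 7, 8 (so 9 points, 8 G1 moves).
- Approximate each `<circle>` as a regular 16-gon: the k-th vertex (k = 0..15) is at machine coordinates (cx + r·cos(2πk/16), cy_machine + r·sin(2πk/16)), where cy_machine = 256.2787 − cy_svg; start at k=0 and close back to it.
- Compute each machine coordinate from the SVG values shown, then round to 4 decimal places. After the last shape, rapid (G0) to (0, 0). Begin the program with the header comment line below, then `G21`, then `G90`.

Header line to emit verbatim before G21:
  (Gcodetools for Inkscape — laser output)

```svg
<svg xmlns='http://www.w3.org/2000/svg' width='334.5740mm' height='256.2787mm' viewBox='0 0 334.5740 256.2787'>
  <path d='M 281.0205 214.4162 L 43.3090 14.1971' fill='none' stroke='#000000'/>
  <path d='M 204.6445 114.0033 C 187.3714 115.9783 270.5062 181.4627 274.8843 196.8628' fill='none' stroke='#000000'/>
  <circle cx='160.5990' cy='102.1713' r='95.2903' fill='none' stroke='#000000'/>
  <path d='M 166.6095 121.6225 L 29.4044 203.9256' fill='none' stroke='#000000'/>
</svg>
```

(Gcodetools for Inkscape — laser output)
G21
G90
G0 X281.0205 Y41.8625
M4 S224
G1 X43.3090 Y242.0816 F4645
G0 X204.6445 Y142.2754
M4 S224
G1 X202.5238 Y138.7796 F4645
G1 X207.7167 Y130.6610
G1 X218.1237 Y119.2508
G1 X231.6452 Y105.8801
G1 X246.1816 Y91.8800
G1 X259.6333 Y78.5819
G1 X269.9007 Y67.3168
G1 X274.8843 Y59.4159
G0 X255.8893 Y154.1074
M4 S224
G1 X248.6358 Y190.5734 F4645
G1 X227.9794 Y221.4878
G1 X197.0650 Y242.1442
G1 X160.5990 Y249.3977
G1 X124.1330 Y242.1442
G1 X93.2186 Y221.4878
G1 X72.5622 Y190.5734
G1 X65.3087 Y154.1074
G1 X72.5622 Y117.6414
G1 X93.2186 Y86.7270
G1 X124.1330 Y66.0706
G1 X160.5990 Y58.8171
G1 X197.0650 Y66.0706
G1 X227.9794 Y86.7270
G1 X248.6358 Y117.6414
G1 X255.8893 Y154.1074
G0 X166.6095 Y134.6562
M4 S224
G1 X29.4044 Y52.3531 F4645
M5
G0 X0.0000 Y0.0000

viewBox `0 0 334.5740 256.2787` with mm width/height → 1 unit = 1 mm. Flip: y_m = 256.2787 − y_svg.

**Shape 1** — `<path>` line segment, stroke `#000000` → engrave (S224, F4645). Machine vertices: (281.0205,41.8625) → (43.3090,242.0816). Open path.

**Shape 2** — `<path>` cubic bezier, stroke `#000000` → engrave (S224, F4645). Control points (SVG): P0=(204.6445,114.0033), P1=(187.3714,115.9783), P2=(270.5062,181.4627), P3=(274.8843,196.8628); sampled at t=k/8. Machine vertices: (204.6445,142.2754) → (202.5238,138.7796) → (207.7167,130.6610) → (218.1237,119.2508) → (231.6452,105.8801) → (246.1816,91.8800) → (259.6333,78.5819) → (269.9007,67.3168) → (274.8843,59.4159). Open path.

**Shape 3** — `<circle>` circle, stroke `#000000` → engrave (S224, F4645). Machine vertices: (255.8893,154.1074) → (248.6358,190.5734) → (227.9794,221.4878) → (197.0650,242.1442) → (160.5990,249.3977) → (124.1330,242.1442) → (93.2186,221.4878) → (72.5622,190.5734) → (65.3087,154.1074) → (72.5622,117.6414) → (93.2186,86.7270) → (124.1330,66.0706) → (160.5990,58.8171) → (197.0650,66.0706) → (227.9794,86.7270) → (248.6358,117.6414) → (255.8893,154.1074). Closed: final G1 returns to the first vertex.

**Shape 4** — `<path>` line segment, stroke `#000000` → engrave (S224, F4645). Machine vertices: (166.6095,134.6562) → (29.4044,52.3531). Open path.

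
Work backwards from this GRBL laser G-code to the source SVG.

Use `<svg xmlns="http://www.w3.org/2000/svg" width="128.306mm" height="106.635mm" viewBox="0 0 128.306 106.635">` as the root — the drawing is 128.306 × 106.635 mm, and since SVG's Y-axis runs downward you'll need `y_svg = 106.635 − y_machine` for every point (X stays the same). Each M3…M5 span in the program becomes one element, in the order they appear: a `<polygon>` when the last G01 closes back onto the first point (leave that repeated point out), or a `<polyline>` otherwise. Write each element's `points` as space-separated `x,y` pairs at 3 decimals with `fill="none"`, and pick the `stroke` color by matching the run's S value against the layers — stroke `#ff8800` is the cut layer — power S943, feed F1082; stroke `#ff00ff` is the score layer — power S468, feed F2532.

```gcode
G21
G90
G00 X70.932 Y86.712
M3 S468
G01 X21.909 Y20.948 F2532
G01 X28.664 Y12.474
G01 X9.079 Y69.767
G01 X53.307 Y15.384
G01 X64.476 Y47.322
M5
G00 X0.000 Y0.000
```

<svg xmlns="http://www.w3.org/2000/svg" width="128.306mm" height="106.635mm" viewBox="0 0 128.306 106.635">
  <polyline points="70.932,19.923 21.909,85.687 28.664,94.161 9.079,36.868 53.307,91.251 64.476,59.313" fill="none" stroke="#ff00ff"/>
</svg>

y_svg = 106.635 − y_m. Every run uses S468, so all elements get stroke `#ff00ff` (score).

[1] open run; points: 70.932,19.923 21.909,85.687 28.664,94.161 9.079,36.868 53.307,91.251 64.476,59.313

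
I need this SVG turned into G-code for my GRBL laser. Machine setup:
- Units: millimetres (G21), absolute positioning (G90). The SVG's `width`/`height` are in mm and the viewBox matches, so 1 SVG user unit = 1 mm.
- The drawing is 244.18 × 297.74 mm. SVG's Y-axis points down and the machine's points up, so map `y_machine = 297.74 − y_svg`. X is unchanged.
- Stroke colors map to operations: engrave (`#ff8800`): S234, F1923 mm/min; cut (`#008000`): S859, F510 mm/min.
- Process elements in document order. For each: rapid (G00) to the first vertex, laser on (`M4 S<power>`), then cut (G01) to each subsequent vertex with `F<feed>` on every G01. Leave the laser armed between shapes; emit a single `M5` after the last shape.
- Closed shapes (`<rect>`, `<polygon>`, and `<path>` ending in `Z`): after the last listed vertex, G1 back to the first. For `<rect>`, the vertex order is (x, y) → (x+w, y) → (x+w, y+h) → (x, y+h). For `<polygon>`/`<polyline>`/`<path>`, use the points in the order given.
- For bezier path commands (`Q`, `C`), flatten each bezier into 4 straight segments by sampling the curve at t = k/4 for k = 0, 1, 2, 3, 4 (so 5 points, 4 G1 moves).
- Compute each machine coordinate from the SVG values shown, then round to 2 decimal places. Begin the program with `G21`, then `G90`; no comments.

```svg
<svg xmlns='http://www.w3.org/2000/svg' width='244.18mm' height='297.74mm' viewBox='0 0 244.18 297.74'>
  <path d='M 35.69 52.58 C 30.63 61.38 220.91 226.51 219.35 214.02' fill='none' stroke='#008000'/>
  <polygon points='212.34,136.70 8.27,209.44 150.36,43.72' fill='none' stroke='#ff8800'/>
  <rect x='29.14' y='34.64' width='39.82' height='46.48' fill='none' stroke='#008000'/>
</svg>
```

viewBox `0 0 244.18 297.74` with mm width/height → 1 unit = 1 mm. Flip: y_m = 297.74 − y_svg.

**Shape 1** — `<path>` cubic bezier, stroke `#008000` → cut (S859, F510). Control points (SVG): P0=(35.69,52.58), P1=(30.63,61.38), P2=(220.91,226.51), P3=(219.35,214.02); sampled at t=k/4. Machine vertices: (35.69,245.16) → (62.47,214.47) → (126.21,156.46) → (190.60,102.44) → (219.35,83.72). Open path.

**Shape 2** — `<polygon>` closed polygon, stroke `#ff8800` → engrave (S234, F1923). Machine vertices: (212.34,161.04) → (8.27,88.30) → (150.36,254.02) → (212.34,161.04). Closed: final G1 returns to the first vertex.

**Shape 3** — `<rect>` rectangle, stroke `#008000` → cut (S859, F510). Machine vertices: (29.14,263.10) → (68.96,263.10) → (68.96,216.62) → (29.14,216.62) → (29.14,263.10). Closed: final G1 returns to the first vertex.

G21
G90
G00 X35.69 Y245.16
M4 S859
G01 X62.47 Y214.47 F510
G01 X126.21 Y156.46 F510
G01 X190.60 Y102.44 F510
G01 X219.35 Y83.72 F510
G00 X212.34 Y161.04
M4 S234
G01 X8.27 Y88.30 F1923
G01 X150.36 Y254.02 F1923
G01 X212.34 Y161.04 F1923
G00 X29.14 Y263.10
M4 S859
G01 X68.96 Y263.10 F510
G01 X68.96 Y216.62 F510
G01 X29.14 Y216.62 F510
G01 X29.14 Y263.10 F510
M5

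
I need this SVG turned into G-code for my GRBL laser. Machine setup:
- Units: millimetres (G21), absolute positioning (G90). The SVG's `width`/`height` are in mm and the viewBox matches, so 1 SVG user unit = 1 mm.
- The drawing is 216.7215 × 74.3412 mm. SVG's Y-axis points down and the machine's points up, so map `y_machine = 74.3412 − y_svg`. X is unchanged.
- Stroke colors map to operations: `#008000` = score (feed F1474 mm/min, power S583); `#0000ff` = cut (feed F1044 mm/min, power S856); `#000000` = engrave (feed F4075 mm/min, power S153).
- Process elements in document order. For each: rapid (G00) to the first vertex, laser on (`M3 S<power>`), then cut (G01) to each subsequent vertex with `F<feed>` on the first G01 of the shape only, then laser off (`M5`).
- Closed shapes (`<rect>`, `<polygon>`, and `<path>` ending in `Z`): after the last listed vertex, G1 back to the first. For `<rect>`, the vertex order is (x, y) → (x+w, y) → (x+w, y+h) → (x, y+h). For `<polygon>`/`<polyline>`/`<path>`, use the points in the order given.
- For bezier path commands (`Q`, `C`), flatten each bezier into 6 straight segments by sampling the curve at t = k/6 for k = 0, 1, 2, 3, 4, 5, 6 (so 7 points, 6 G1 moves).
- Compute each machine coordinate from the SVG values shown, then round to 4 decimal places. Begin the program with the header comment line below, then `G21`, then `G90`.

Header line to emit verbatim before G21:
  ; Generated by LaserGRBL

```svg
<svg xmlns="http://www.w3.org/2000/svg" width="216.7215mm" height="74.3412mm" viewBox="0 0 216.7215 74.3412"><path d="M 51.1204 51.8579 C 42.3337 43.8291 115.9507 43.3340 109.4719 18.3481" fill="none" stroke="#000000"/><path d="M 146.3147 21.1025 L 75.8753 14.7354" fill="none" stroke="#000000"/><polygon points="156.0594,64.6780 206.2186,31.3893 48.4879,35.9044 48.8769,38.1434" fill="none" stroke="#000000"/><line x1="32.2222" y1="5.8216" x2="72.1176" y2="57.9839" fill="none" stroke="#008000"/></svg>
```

Since the viewBox matches the mm dimensions, user units are millimetres directly. The only transform is the Y-flip y_m = 74.3412 − y_svg.

Shape 1 is a cubic bezier drawn with `<path>`. Its stroke #000000 means engrave at S153, F4075. After flipping Y the toolpath is (51.1204,22.4833) → (52.8417,26.0182) → (63.7831,29.1870) → (79.4307,32.8793) → (95.2706,37.9847) → (106.7890,45.3928) → (109.4719,55.9931).

Shape 2 is a line segment drawn with `<path>`. Its stroke #000000 means engrave at S153, F4075. After flipping Y the toolpath is (146.3147,53.2387) → (75.8753,59.6058).

Shape 3 is a closed polygon drawn with `<polygon>`. Its stroke #000000 means engrave at S153, F4075. After flipping Y the toolpath is (156.0594,9.6632) → (206.2186,42.9519) → (48.4879,38.4368) → (48.8769,36.1978) → (156.0594,9.6632), returning to the start.

Shape 4 is a line segment drawn with `<line>`. Its stroke #008000 means score at S583, F1474. After flipping Y the toolpath is (32.2222,68.5196) → (72.1176,16.3573).

; Generated by LaserGRBL
G21
G90
G00 X51.1204 Y22.4833
M3 S153
G01 X52.8417 Y26.0182 F4075
G01 X63.7831 Y29.1870
G01 X79.4307 Y32.8793
G01 X95.2706 Y37.9847
G01 X106.7890 Y45.3928
G01 X109.4719 Y55.9931
M5
G00 X146.3147 Y53.2387
M3 S153
G01 X75.8753 Y59.6058 F4075
M5
G00 X156.0594 Y9.6632
M3 S153
G01 X206.2186 Y42.9519 F4075
G01 X48.4879 Y38.4368
G01 X48.8769 Y36.1978
G01 X156.0594 Y9.6632
M5
G00 X32.2222 Y68.5196
M3 S583
G01 X72.1176 Y16.3573 F1474
M5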